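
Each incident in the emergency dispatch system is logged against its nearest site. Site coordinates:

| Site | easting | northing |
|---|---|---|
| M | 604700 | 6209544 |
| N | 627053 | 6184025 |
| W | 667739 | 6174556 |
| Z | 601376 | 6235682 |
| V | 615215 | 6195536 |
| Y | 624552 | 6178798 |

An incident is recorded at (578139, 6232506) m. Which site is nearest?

Z

Squared distances to each site:
M: 1232740165.000; N: 4742986757.000; W: 11386362500.000; Z: 550045145.000; V: 2741410676.000; Y: 5038715833.000.
Minimum at Z.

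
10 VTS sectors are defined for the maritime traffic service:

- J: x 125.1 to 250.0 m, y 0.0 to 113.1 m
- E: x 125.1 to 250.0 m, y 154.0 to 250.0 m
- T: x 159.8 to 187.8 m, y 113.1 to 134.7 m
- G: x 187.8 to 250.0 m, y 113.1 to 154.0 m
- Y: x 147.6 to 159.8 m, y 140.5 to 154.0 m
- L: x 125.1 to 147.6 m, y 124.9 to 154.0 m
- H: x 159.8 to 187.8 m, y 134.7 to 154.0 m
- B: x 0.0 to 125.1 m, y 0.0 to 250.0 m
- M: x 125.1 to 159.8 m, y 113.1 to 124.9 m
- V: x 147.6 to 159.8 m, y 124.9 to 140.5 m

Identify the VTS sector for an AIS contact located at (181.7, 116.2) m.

T

The point has x = 181.7 and y = 116.2.
Only T satisfies 159.8 ≤ x ≤ 187.8 and 113.1 ≤ y ≤ 134.7.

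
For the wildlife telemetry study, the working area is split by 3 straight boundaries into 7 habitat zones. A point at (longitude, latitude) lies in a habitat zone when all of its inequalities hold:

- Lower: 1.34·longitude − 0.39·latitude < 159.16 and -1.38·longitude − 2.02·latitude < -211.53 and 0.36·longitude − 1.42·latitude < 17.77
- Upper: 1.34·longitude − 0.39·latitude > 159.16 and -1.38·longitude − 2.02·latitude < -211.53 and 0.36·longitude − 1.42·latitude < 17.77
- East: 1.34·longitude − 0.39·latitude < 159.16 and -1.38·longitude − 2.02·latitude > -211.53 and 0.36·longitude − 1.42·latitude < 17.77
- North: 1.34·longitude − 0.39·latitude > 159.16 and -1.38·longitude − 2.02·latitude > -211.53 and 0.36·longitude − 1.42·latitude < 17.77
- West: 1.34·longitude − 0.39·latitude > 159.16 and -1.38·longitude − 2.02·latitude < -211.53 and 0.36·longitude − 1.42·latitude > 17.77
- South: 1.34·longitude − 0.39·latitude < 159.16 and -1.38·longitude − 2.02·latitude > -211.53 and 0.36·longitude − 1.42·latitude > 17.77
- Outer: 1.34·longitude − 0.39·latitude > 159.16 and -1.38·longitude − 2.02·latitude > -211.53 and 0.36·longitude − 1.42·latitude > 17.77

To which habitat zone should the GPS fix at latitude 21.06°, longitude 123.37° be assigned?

1.34·123.37 − 0.39·21.06 = 157.102, which is < 159.16
-1.38·123.37 − 2.02·21.06 = -212.792, which is < -211.53
0.36·123.37 − 1.42·21.06 = 14.508, which is < 17.77
This sign pattern matches Lower.

Lower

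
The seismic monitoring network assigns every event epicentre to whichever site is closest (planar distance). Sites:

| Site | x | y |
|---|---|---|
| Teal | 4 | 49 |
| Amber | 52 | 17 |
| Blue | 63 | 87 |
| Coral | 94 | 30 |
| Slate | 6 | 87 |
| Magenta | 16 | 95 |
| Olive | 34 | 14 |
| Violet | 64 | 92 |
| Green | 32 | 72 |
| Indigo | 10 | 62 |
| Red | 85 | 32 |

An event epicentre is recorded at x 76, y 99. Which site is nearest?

Violet

Squared distances to each site:
Teal: 7684.000; Amber: 7300.000; Blue: 313.000; Coral: 5085.000; Slate: 5044.000; Magenta: 3616.000; Olive: 8989.000; Violet: 193.000; Green: 2665.000; Indigo: 5725.000; Red: 4570.000.
Minimum at Violet.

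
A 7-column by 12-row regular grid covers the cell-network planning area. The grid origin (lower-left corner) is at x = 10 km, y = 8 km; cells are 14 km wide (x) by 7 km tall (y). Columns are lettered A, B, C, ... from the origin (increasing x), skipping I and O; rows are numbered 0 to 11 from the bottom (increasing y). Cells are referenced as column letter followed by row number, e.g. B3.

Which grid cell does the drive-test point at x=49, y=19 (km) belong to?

Column index: ⌊(49 − 10) / 14⌋ = ⌊2.786⌋ = 2 → column C
Row offset from origin: ⌊(19 − 8) / 7⌋ = ⌊1.571⌋ = 1 → row 1

C1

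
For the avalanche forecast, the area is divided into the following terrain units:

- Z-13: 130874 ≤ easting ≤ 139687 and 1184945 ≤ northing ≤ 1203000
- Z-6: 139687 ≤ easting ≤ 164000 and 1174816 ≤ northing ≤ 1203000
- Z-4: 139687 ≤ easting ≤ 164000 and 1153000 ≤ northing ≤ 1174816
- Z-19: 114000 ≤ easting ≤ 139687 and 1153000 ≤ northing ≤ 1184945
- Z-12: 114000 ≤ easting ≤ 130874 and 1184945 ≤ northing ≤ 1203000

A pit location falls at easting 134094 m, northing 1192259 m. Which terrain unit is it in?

Z-13

The point has easting = 134094 and northing = 1192259.
Only Z-13 satisfies 130874 ≤ easting ≤ 139687 and 1184945 ≤ northing ≤ 1203000.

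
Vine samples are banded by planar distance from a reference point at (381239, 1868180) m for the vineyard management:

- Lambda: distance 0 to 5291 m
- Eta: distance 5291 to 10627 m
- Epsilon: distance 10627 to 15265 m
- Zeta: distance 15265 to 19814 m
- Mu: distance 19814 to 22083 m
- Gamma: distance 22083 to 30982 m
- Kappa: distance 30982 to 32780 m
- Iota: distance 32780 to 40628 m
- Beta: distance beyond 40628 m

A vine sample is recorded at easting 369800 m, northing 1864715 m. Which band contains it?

Distance = √((369800−381239)² + (1864715−1868180)²) = √(130850721.000 + 12006225.000) = 11952.278 m.
10627 ≤ 11952.278 < 15265 → Epsilon.

Epsilon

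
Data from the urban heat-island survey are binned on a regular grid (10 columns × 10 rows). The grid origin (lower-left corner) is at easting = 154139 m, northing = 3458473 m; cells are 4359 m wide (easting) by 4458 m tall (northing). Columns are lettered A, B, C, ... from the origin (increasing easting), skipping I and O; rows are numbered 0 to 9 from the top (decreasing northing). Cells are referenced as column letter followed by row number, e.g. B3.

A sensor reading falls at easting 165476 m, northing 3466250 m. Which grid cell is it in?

Column index: ⌊(165476 − 154139) / 4359⌋ = ⌊2.601⌋ = 2 → column C
Row offset from origin: ⌊(3466250 − 3458473) / 4458⌋ = ⌊1.745⌋ = 1 → row 8 (counted from top)

C8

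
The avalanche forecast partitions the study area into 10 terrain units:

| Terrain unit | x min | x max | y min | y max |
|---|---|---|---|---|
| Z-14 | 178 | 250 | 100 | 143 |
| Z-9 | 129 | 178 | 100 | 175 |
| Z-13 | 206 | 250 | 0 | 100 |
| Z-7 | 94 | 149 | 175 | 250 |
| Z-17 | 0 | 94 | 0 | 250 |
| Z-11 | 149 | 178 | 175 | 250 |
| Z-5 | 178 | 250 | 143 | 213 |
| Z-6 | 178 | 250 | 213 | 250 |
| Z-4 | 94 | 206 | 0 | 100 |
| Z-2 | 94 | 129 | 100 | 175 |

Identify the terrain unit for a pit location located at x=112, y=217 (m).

The point has x = 112 and y = 217.
Only Z-7 satisfies 94 ≤ x ≤ 149 and 175 ≤ y ≤ 250.

Z-7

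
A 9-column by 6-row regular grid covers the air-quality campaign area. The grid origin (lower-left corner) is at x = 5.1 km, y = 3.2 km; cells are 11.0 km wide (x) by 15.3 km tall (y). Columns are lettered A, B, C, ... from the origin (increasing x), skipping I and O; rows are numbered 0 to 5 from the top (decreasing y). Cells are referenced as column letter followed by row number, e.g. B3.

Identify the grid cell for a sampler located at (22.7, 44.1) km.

Column index: ⌊(22.7 − 5.1) / 11.0⌋ = ⌊1.600⌋ = 1 → column B
Row offset from origin: ⌊(44.1 − 3.2) / 15.3⌋ = ⌊2.673⌋ = 2 → row 3 (counted from top)

B3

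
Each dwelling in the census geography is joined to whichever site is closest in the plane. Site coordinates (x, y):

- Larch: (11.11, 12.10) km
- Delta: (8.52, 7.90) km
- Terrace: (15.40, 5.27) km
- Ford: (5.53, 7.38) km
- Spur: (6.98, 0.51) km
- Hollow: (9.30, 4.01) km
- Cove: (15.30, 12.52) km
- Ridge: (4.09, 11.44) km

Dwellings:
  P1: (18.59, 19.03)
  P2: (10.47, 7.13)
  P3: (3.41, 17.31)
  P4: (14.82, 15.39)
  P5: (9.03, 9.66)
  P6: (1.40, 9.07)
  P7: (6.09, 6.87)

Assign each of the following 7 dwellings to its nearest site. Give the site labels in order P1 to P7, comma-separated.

P1 → Cove (d²=53.20)
P2 → Delta (d²=4.40)
P3 → Ridge (d²=34.92)
P4 → Cove (d²=8.47)
P5 → Delta (d²=3.36)
P6 → Ridge (d²=12.85)
P7 → Ford (d²=0.57)

Cove, Delta, Ridge, Cove, Delta, Ridge, Ford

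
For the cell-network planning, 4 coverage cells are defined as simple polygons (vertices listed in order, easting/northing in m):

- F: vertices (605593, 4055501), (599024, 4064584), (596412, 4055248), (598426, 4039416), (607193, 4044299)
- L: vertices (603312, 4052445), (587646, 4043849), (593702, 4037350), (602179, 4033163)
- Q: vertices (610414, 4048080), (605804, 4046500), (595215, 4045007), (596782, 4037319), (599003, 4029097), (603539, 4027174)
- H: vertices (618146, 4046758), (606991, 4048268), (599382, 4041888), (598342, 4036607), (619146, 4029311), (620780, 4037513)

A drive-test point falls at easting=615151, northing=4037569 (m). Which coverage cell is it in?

H

Cast a ray rightward from (615151, 4037569). For each polygon, the edges (by vertex number in listed order) whose endpoints lie on opposite sides of northing = 4037569, where each meets that height, and whether that is right or left of the point:
F: no edge straddles that height → 0 crossings.
L: 2–3 at easting≈593497.9 (left), 4–1 at easting≈602437.9 (left) → 0 crossings.
Q: 3–4 at easting≈596731.0 (left), 6–1 at easting≈606957.4 (left) → 0 crossings.
H: 3–4 at easting≈598531.4 (left), 6–1 at easting≈620764.0 (right) → 1 crossing.
Only H has an odd count, so the point is inside H.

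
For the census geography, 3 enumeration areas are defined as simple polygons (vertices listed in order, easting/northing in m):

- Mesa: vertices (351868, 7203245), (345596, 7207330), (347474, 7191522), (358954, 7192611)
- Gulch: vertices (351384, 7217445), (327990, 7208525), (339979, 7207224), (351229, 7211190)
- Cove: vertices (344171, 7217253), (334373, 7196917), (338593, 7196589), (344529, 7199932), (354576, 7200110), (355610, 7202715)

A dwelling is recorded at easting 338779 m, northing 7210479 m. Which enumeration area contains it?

Gulch

Cast a ray rightward from (338779, 7210479). For each polygon, the edges (by vertex number in listed order) whose endpoints lie on opposite sides of northing = 7210479, where each meets that height, and whether that is right or left of the point:
Mesa: no edge straddles that height → 0 crossings.
Gulch: 1–2 at easting≈333114.6 (left), 3–4 at easting≈349212.2 (right) → 1 crossing.
Cove: 1–2 at easting≈340907.2 (right), 6–1 at easting≈349501.0 (right) → 2 crossings.
Only Gulch has an odd count, so the point is inside Gulch.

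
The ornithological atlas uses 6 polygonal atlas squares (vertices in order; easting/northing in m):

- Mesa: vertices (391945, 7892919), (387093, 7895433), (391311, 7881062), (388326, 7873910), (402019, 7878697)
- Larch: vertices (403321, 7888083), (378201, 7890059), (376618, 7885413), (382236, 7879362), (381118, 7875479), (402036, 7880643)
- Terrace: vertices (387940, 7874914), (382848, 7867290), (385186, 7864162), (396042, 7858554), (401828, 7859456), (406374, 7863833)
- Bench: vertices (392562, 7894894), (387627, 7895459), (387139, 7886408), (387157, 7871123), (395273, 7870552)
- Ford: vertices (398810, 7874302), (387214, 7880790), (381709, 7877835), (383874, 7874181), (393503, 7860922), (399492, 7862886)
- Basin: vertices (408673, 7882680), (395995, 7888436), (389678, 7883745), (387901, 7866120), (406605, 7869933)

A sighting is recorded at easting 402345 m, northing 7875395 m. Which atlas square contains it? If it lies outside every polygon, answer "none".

Cast a ray rightward from (402345, 7875395). For each polygon, the edges (by vertex number in listed order) whose endpoints lie on opposite sides of northing = 7875395, where each meets that height, and whether that is right or left of the point:
Mesa: 3–4 at easting≈388945.8 (left), 4–5 at easting≈392573.8 (left) → 0 crossings.
Larch: no edge straddles that height → 0 crossings.
Terrace: no edge straddles that height → 0 crossings.
Bench: 3–4 at easting≈387152.0 (left), 5–1 at easting≈394733.6 (left) → 0 crossings.
Ford: 1–2 at easting≈396856.5 (left), 3–4 at easting≈383154.7 (left) → 0 crossings.
Basin: 3–4 at easting≈388836.1 (left), 5–1 at easting≈407491.1 (right) → 1 crossing.
Only Basin has an odd count, so the point is inside Basin.

Basin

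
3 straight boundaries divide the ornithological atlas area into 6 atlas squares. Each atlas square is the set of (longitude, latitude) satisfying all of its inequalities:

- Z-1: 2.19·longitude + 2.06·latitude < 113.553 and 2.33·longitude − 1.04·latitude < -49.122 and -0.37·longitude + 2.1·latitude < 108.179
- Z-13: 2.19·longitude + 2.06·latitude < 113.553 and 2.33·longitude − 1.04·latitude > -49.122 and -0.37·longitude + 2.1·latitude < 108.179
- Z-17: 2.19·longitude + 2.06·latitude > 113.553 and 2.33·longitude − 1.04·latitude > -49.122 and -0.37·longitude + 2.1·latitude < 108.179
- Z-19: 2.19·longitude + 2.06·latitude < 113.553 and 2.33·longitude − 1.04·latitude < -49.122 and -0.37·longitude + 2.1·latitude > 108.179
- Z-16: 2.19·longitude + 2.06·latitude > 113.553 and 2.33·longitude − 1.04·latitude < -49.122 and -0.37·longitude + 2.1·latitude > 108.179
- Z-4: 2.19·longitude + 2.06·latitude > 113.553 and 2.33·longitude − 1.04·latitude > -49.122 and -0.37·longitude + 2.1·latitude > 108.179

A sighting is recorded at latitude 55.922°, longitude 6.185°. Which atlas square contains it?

2.19·6.185 + 2.06·55.922 = 128.744, which is > 113.553
2.33·6.185 − 1.04·55.922 = -43.748, which is > -49.122
-0.37·6.185 + 2.1·55.922 = 115.148, which is > 108.179
This sign pattern matches Z-4.

Z-4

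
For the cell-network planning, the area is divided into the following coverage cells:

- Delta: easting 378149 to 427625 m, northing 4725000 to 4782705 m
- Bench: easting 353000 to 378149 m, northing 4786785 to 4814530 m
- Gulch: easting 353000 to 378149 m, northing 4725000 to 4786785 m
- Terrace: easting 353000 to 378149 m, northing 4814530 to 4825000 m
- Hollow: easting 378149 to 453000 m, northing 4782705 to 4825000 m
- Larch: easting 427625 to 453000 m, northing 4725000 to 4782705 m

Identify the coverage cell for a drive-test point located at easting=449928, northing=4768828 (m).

Larch

The point has easting = 449928 and northing = 4768828.
Only Larch satisfies 427625 ≤ easting ≤ 453000 and 4725000 ≤ northing ≤ 4782705.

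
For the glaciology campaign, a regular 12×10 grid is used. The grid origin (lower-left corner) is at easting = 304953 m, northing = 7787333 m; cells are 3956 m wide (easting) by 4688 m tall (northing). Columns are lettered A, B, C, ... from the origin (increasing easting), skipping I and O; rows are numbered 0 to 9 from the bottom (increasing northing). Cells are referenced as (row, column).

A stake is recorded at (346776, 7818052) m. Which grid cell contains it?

(6, L)

Column index: ⌊(346776 − 304953) / 3956⌋ = ⌊10.572⌋ = 10 → column L
Row offset from origin: ⌊(7818052 − 7787333) / 4688⌋ = ⌊6.553⌋ = 6 → row 6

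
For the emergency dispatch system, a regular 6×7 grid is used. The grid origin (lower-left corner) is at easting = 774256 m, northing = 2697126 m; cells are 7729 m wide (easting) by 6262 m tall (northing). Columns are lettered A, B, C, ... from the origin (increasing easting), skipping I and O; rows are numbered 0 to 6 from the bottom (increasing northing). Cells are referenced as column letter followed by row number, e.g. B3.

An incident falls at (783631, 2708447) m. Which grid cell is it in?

B1

Column index: ⌊(783631 − 774256) / 7729⌋ = ⌊1.213⌋ = 1 → column B
Row offset from origin: ⌊(2708447 − 2697126) / 6262⌋ = ⌊1.808⌋ = 1 → row 1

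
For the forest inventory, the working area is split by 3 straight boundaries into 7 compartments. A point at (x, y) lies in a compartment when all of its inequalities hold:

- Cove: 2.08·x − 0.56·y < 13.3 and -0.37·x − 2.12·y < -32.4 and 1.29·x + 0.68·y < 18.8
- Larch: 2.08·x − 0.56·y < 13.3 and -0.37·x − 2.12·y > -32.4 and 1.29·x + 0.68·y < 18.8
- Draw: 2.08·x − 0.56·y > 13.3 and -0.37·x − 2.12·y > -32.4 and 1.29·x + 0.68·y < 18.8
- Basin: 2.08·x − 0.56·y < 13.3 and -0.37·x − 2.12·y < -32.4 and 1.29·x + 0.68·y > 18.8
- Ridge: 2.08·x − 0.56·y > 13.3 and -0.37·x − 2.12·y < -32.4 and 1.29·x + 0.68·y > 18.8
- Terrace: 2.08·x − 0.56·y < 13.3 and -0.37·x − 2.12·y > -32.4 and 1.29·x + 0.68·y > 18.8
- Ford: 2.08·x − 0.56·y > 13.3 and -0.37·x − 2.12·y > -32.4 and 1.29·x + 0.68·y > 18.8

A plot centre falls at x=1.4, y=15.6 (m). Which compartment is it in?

Cove

2.08·1.4 − 0.56·15.6 = -5.824, which is < 13.3
-0.37·1.4 − 2.12·15.6 = -33.590, which is < -32.4
1.29·1.4 + 0.68·15.6 = 12.414, which is < 18.8
This sign pattern matches Cove.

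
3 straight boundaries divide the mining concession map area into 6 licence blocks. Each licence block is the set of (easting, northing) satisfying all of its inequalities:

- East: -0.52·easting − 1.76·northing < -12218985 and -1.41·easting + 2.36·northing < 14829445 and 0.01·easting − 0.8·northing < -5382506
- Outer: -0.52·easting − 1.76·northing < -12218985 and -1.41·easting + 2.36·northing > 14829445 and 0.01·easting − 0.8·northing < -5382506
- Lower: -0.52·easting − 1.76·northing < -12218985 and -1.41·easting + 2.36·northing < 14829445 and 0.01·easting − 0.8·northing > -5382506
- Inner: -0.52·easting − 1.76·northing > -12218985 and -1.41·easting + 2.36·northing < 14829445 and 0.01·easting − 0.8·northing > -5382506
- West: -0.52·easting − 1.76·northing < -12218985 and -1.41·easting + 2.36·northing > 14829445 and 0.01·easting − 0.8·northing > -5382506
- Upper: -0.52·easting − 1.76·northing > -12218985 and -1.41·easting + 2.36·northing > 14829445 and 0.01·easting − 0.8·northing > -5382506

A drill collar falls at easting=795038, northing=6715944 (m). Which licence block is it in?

-0.52·795038 − 1.76·6715944 = -12233481.200, which is < -12218985
-1.41·795038 + 2.36·6715944 = 14728624.260, which is < 14829445
0.01·795038 − 0.8·6715944 = -5364804.820, which is > -5382506
This sign pattern matches Lower.

Lower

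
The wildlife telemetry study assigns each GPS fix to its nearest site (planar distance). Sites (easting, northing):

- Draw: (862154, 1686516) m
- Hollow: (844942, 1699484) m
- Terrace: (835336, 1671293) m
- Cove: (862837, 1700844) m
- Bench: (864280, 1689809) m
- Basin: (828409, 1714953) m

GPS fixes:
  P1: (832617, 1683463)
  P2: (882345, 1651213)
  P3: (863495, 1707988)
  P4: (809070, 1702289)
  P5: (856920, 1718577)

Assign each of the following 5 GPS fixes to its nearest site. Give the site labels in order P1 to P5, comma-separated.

P1 → Terrace (d²=155501861.00)
P2 → Draw (d²=1653978290.00)
P3 → Cove (d²=51469700.00)
P4 → Basin (d²=534373817.00)
P5 → Cove (d²=349470178.00)

Terrace, Draw, Cove, Basin, Cove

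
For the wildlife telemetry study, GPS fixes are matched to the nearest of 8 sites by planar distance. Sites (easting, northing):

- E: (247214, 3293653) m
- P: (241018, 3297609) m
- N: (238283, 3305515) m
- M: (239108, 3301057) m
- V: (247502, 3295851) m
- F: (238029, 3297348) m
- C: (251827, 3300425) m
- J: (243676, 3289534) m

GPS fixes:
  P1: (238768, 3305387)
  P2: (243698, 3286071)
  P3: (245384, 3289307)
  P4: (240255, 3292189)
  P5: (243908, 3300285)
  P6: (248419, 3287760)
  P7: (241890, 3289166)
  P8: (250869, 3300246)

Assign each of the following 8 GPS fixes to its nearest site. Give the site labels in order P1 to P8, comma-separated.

N, J, J, J, P, J, J, C

P1 → N (d²=251609.00)
P2 → J (d²=11992853.00)
P3 → J (d²=2968793.00)
P4 → J (d²=18752266.00)
P5 → P (d²=15513076.00)
P6 → J (d²=25643125.00)
P7 → J (d²=3325220.00)
P8 → C (d²=949805.00)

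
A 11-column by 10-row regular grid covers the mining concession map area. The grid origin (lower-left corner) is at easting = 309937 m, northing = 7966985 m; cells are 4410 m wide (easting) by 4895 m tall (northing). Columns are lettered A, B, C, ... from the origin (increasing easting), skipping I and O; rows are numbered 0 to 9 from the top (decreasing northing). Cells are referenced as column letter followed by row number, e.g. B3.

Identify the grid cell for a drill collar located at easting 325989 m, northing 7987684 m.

D5

Column index: ⌊(325989 − 309937) / 4410⌋ = ⌊3.640⌋ = 3 → column D
Row offset from origin: ⌊(7987684 − 7966985) / 4895⌋ = ⌊4.229⌋ = 4 → row 5 (counted from top)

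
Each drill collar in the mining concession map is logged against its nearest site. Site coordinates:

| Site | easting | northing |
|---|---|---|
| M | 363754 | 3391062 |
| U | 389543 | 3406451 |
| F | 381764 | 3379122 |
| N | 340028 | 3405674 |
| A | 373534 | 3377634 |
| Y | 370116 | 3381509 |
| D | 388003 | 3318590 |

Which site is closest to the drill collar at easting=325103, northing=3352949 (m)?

Y

Squared distances to each site:
M: 2946500570.000; U: 7014977604.000; F: 3895494850.000; N: 3002681250.000; A: 2954910986.000; Y: 2841843769.000; D: 5136950881.000.
Minimum at Y.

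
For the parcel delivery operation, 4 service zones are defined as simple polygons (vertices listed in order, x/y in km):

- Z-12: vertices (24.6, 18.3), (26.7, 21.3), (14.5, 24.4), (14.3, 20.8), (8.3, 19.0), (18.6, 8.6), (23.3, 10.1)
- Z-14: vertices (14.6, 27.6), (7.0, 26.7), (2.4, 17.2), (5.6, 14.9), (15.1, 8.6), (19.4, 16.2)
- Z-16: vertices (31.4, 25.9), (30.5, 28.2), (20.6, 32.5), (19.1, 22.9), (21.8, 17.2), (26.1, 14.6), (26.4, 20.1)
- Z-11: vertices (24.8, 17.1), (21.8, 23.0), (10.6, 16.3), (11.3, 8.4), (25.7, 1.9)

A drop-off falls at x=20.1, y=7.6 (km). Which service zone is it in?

Z-11

Cast a ray rightward from (20.1, 7.6). For each polygon, the edges (by vertex number in listed order) whose endpoints lie on opposite sides of y = 7.6, where each meets that height, and whether that is right or left of the point:
Z-12: no edge straddles that height → 0 crossings.
Z-14: no edge straddles that height → 0 crossings.
Z-16: no edge straddles that height → 0 crossings.
Z-11: 4–5 at x≈13.07 (left), 5–1 at x≈25.36 (right) → 1 crossing.
Only Z-11 has an odd count, so the point is inside Z-11.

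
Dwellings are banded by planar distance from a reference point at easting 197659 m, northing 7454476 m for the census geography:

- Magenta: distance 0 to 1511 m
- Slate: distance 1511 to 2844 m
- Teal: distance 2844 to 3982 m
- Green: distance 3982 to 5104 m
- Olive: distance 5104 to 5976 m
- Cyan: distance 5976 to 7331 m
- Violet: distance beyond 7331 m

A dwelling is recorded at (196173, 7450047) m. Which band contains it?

Green

Distance = √((196173−197659)² + (7450047−7454476)²) = √(2208196.000 + 19616041.000) = 4671.642 m.
3982 ≤ 4671.642 < 5104 → Green.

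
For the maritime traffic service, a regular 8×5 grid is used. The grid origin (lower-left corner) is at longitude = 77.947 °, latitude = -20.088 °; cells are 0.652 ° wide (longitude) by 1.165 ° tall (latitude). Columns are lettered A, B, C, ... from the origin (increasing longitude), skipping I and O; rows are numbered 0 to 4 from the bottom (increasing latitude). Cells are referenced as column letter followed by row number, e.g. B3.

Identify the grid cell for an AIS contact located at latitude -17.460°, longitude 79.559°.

Column index: ⌊(79.559 − 77.947) / 0.652⌋ = ⌊2.472⌋ = 2 → column C
Row offset from origin: ⌊(-17.460 − -20.088) / 1.165⌋ = ⌊2.256⌋ = 2 → row 2

C2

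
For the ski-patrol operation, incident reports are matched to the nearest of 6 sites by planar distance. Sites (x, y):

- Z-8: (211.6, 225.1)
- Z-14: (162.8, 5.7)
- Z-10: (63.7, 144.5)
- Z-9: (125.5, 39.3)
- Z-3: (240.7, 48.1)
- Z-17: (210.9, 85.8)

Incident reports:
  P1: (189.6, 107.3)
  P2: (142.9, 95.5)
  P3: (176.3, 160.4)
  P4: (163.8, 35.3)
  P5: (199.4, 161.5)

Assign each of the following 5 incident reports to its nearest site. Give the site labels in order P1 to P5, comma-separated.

Z-17, Z-9, Z-8, Z-14, Z-8

P1 → Z-17 (d²=915.94)
P2 → Z-9 (d²=3461.20)
P3 → Z-8 (d²=5432.18)
P4 → Z-14 (d²=877.16)
P5 → Z-8 (d²=4193.80)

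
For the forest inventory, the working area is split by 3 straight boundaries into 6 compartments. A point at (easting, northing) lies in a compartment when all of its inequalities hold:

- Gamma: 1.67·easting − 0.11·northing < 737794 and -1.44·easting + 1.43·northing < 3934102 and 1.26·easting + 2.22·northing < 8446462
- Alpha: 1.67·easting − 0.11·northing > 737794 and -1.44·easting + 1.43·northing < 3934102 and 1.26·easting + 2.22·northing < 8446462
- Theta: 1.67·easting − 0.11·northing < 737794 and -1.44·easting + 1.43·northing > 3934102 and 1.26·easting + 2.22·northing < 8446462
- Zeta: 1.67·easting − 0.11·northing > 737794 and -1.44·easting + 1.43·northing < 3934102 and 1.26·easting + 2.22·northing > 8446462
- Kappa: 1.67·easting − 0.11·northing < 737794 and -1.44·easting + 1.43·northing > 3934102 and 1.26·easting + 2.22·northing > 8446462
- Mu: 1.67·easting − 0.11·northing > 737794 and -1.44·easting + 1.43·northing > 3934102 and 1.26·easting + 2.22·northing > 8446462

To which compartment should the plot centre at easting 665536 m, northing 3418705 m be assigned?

Gamma

1.67·665536 − 0.11·3418705 = 735387.570, which is < 737794
-1.44·665536 + 1.43·3418705 = 3930376.310, which is < 3934102
1.26·665536 + 2.22·3418705 = 8428100.460, which is < 8446462
This sign pattern matches Gamma.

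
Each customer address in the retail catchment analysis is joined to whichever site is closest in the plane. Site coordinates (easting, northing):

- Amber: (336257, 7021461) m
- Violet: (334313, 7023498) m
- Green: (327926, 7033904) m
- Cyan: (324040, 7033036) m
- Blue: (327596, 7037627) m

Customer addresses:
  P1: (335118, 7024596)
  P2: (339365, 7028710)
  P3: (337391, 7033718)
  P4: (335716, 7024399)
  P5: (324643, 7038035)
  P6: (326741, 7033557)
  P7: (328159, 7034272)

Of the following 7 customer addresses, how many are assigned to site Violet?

P1 → Violet
P2 → Violet
P3 → Green
P4 → Violet
P5 → Blue
P6 → Green
P7 → Green
3 of the 7 go to Violet.

3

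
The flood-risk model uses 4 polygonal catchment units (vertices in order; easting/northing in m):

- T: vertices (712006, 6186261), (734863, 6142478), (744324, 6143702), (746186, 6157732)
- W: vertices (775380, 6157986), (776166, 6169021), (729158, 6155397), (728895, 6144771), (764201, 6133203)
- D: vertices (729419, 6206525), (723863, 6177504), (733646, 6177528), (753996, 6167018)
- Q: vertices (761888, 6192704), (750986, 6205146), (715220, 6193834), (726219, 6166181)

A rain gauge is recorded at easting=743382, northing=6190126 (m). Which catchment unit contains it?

Q

Cast a ray rightward from (743382, 6190126). For each polygon, the edges (by vertex number in listed order) whose endpoints lie on opposite sides of northing = 6190126, where each meets that height, and whether that is right or left of the point:
T: no edge straddles that height → 0 crossings.
W: no edge straddles that height → 0 crossings.
D: 1–2 at easting≈726279.5 (left), 4–1 at easting≈739620.7 (left) → 0 crossings.
Q: 3–4 at easting≈716694.9 (left), 4–1 at easting≈758421.0 (right) → 1 crossing.
Only Q has an odd count, so the point is inside Q.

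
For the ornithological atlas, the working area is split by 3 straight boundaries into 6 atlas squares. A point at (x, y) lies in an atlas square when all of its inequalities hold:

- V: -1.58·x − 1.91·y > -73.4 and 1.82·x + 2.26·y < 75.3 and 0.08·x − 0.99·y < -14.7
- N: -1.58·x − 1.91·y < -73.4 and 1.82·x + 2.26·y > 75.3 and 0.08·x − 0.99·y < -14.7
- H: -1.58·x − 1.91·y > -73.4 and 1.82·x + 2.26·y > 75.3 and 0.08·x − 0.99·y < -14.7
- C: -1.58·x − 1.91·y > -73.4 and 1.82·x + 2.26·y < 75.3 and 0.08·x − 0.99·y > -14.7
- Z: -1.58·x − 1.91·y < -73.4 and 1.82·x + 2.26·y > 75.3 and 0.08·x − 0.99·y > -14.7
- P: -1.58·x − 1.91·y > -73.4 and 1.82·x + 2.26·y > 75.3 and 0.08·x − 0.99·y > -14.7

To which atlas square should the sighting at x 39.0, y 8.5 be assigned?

-1.58·39.0 − 1.91·8.5 = -77.855, which is < -73.4
1.82·39.0 + 2.26·8.5 = 90.190, which is > 75.3
0.08·39.0 − 0.99·8.5 = -5.295, which is > -14.7
This sign pattern matches Z.

Z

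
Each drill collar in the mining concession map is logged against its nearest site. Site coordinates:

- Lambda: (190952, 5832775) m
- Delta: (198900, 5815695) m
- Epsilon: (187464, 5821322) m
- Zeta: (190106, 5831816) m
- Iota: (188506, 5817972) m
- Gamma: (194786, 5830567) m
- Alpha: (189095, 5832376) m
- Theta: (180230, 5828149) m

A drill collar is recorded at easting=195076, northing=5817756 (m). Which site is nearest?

Squared distances to each site:
Lambda: 242577737.000; Delta: 18870697.000; Epsilon: 70658900.000; Zeta: 222384500.000; Iota: 43211556.000; Gamma: 164205821.000; Alpha: 249516761.000; Theta: 328418165.000.
Minimum at Delta.

Delta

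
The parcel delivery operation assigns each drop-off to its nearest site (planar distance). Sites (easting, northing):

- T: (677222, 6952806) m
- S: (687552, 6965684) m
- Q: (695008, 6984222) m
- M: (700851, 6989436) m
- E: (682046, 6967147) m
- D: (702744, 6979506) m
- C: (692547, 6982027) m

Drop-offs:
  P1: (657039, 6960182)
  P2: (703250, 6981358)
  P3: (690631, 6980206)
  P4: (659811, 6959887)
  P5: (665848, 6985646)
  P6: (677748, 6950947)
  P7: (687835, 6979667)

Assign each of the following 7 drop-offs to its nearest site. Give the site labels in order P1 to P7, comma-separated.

P1 → T (d²=461758865.00)
P2 → D (d²=3685940.00)
P3 → C (d²=6987097.00)
P4 → T (d²=353283482.00)
P5 → E (d²=604588205.00)
P6 → T (d²=3732557.00)
P7 → C (d²=27772544.00)

T, D, C, T, E, T, C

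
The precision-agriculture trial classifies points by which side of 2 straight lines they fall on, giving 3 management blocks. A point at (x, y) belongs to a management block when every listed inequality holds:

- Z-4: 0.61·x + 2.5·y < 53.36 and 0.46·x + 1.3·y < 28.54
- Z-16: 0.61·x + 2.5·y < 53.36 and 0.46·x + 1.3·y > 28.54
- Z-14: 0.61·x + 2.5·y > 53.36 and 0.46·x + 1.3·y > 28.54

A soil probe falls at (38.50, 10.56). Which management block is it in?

Z-16

0.61·38.50 + 2.5·10.56 = 49.885, which is < 53.36
0.46·38.50 + 1.3·10.56 = 31.438, which is > 28.54
This sign pattern matches Z-16.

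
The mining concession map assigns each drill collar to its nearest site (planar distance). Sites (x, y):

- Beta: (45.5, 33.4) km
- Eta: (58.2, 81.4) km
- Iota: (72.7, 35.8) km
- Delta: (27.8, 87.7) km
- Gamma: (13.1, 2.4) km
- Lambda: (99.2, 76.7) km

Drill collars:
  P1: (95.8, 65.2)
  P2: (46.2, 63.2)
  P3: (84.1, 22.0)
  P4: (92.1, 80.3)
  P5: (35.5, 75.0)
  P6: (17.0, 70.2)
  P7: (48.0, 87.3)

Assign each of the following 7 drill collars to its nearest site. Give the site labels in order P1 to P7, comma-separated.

P1 → Lambda (d²=143.81)
P2 → Eta (d²=475.24)
P3 → Iota (d²=320.40)
P4 → Lambda (d²=63.37)
P5 → Delta (d²=220.58)
P6 → Delta (d²=422.89)
P7 → Eta (d²=138.85)

Lambda, Eta, Iota, Lambda, Delta, Delta, Eta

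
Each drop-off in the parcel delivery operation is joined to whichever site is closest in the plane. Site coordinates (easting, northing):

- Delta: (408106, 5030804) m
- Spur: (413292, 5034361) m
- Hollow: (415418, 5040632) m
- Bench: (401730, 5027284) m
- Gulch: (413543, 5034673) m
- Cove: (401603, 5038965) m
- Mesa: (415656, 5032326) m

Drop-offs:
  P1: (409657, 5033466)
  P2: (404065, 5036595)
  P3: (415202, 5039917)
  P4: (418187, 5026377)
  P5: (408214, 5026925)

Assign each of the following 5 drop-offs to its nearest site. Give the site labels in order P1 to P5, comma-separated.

Delta, Cove, Hollow, Mesa, Delta

P1 → Delta (d²=9491845.00)
P2 → Cove (d²=11678344.00)
P3 → Hollow (d²=557881.00)
P4 → Mesa (d²=41796562.00)
P5 → Delta (d²=15058305.00)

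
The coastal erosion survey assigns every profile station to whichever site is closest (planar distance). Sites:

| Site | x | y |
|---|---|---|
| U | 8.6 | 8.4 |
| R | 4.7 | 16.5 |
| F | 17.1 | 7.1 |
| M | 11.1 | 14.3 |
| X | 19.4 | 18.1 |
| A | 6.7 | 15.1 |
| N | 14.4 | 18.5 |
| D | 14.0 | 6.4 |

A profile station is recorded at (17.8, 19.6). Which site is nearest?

X

Squared distances to each site:
U: 210.080; R: 181.220; F: 156.740; M: 72.980; X: 4.810; A: 143.460; N: 12.770; D: 188.680.
Minimum at X.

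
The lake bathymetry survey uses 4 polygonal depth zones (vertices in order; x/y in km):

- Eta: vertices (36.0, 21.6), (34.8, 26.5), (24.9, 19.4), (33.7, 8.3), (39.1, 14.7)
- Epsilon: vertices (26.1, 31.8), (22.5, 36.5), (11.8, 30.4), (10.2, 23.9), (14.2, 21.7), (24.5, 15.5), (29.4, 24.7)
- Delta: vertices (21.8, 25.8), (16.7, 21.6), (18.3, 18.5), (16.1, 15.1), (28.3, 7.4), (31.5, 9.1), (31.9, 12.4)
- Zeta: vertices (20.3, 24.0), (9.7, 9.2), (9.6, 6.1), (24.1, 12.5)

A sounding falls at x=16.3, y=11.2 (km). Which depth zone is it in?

Zeta

Cast a ray rightward from (16.3, 11.2). For each polygon, the edges (by vertex number in listed order) whose endpoints lie on opposite sides of y = 11.2, where each meets that height, and whether that is right or left of the point:
Eta: 3–4 at x≈31.40 (right), 4–5 at x≈36.15 (right) → 2 crossings.
Epsilon: no edge straddles that height → 0 crossings.
Delta: 4–5 at x≈22.28 (right), 6–7 at x≈31.75 (right) → 2 crossings.
Zeta: 1–2 at x≈11.13 (left), 3–4 at x≈21.15 (right) → 1 crossing.
Only Zeta has an odd count, so the point is inside Zeta.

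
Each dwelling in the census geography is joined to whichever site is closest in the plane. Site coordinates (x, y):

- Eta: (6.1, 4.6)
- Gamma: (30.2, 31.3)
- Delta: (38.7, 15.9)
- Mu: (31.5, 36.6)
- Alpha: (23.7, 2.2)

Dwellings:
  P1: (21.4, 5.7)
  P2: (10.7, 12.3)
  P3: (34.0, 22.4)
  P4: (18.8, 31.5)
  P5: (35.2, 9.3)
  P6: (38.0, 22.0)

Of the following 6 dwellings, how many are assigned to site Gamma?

P1 → Alpha
P2 → Eta
P3 → Delta
P4 → Gamma
P5 → Delta
P6 → Delta
1 of the 6 goes to Gamma.

1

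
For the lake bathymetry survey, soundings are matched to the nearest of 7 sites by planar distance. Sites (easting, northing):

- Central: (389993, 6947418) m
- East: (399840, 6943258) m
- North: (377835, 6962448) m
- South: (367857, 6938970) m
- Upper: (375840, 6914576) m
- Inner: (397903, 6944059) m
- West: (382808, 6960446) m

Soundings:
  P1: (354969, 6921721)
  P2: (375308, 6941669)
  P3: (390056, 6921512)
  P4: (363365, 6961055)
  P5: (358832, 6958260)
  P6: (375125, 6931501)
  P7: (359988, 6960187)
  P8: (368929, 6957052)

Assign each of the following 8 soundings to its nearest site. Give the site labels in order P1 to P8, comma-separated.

P1 → South (d²=463628545.00)
P2 → South (d²=62802002.00)
P3 → Upper (d²=250202752.00)
P4 → North (d²=211321349.00)
P5 → North (d²=378653353.00)
P6 → South (d²=108609785.00)
P7 → North (d²=323627530.00)
P8 → North (d²=108433652.00)

South, South, Upper, North, North, South, North, North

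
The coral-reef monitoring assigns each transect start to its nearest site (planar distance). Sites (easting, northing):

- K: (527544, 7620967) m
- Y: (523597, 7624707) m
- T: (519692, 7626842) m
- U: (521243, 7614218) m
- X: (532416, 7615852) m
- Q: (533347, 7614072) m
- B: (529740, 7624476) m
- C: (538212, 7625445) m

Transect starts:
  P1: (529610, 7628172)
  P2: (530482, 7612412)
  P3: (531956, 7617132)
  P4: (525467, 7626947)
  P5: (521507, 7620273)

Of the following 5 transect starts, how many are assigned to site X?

1

P1 → B
P2 → Q
P3 → X
P4 → Y
P5 → Y
1 of the 5 goes to X.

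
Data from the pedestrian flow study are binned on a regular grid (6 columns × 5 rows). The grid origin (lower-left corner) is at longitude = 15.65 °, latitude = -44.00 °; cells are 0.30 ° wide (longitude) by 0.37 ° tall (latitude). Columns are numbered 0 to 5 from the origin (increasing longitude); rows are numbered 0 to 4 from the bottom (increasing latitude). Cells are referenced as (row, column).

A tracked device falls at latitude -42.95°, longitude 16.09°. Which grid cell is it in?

(2, 1)

Column index: ⌊(16.09 − 15.65) / 0.30⌋ = ⌊1.467⌋ = 1
Row offset from origin: ⌊(-42.95 − -44.00) / 0.37⌋ = ⌊2.838⌋ = 2 → row 2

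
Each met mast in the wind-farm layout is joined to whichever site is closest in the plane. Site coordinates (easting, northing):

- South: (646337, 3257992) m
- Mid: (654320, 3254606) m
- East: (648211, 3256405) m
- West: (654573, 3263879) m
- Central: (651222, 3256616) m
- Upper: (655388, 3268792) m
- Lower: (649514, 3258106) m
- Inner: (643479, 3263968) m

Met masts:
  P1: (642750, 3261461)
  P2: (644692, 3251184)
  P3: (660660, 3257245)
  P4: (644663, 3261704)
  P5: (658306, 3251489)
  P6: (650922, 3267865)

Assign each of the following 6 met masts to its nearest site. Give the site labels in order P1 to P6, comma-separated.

Inner, East, Mid, Inner, Mid, Upper

P1 → Inner (d²=6816490.00)
P2 → East (d²=39642202.00)
P3 → Mid (d²=47159921.00)
P4 → Inner (d²=6527552.00)
P5 → Mid (d²=25603885.00)
P6 → Upper (d²=20804485.00)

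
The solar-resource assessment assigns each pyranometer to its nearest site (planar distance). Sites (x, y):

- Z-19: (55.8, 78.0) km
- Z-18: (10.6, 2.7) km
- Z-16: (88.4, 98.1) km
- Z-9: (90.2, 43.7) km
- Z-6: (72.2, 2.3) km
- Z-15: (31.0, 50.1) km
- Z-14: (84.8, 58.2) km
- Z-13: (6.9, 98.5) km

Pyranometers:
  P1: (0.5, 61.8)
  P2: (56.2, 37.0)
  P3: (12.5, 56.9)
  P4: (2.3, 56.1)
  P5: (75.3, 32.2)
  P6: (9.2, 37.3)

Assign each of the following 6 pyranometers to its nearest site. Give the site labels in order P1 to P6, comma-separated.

P1 → Z-15 (d²=1067.14)
P2 → Z-15 (d²=806.65)
P3 → Z-15 (d²=388.49)
P4 → Z-15 (d²=859.69)
P5 → Z-9 (d²=354.26)
P6 → Z-15 (d²=639.08)

Z-15, Z-15, Z-15, Z-15, Z-9, Z-15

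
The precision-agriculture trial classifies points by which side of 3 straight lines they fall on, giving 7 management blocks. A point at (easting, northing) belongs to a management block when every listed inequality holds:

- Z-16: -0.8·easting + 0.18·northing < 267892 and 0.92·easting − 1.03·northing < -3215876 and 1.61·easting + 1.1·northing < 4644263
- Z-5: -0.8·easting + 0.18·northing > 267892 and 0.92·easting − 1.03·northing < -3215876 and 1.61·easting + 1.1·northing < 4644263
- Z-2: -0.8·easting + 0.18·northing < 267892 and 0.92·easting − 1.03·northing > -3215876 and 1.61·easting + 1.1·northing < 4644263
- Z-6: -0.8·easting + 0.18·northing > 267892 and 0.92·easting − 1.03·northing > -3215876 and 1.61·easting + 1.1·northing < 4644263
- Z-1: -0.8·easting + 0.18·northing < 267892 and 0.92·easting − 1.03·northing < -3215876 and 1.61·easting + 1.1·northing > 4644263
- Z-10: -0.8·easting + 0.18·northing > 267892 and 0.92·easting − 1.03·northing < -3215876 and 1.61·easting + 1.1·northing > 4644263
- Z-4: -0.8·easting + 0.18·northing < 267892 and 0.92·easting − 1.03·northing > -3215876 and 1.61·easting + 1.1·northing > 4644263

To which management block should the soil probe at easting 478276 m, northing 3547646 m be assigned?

Z-4

-0.8·478276 + 0.18·3547646 = 255955.480, which is < 267892
0.92·478276 − 1.03·3547646 = -3214061.460, which is > -3215876
1.61·478276 + 1.1·3547646 = 4672434.960, which is > 4644263
This sign pattern matches Z-4.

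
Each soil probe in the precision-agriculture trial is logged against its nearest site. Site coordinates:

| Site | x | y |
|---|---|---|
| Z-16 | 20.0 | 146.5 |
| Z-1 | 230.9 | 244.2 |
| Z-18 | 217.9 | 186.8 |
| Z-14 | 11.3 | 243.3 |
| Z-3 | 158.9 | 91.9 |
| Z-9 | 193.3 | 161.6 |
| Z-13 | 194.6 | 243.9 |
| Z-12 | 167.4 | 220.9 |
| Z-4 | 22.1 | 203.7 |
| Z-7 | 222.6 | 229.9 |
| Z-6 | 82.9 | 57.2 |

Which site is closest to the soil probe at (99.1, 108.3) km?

Squared distances to each site:
Z-16: 7716.050; Z-1: 35840.050; Z-18: 20275.690; Z-14: 25933.840; Z-3: 3845.000; Z-9: 11714.530; Z-13: 27507.610; Z-12: 17343.650; Z-4: 15030.160; Z-7: 30038.810; Z-6: 2873.650.
Minimum at Z-6.

Z-6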